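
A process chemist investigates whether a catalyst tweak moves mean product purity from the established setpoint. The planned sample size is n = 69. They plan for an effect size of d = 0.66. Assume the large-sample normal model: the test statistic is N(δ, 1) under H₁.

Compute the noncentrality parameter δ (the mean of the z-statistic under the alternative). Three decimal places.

δ ≈ 5.482

The noncentrality parameter scales effect size by the design's sample-size factor: δ = d·√n = 0.66 × √69 = 5.4824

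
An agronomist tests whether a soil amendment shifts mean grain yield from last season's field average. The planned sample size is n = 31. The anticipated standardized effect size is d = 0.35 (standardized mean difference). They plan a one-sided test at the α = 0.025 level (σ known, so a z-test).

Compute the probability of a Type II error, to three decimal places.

β ≈ 0.504

Noncentrality parameter: δ = d·√n = 0.35 × √31 = 1.9487
Critical value for a one-sided test at α = 0.025: z_α = 1.960.
Power = P(Z > 1.960 − δ) = Φ(-0.011) = 0.4955.
Type II error: β = 1 − power = 1 − 0.4955 = 0.5045.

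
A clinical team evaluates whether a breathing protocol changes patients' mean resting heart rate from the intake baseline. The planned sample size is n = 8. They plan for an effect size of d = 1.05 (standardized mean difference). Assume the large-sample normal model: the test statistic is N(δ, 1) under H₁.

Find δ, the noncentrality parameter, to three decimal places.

δ ≈ 2.970

The noncentrality parameter scales effect size by the design's sample-size factor: δ = d·√n = 1.05 × √8 = 2.9698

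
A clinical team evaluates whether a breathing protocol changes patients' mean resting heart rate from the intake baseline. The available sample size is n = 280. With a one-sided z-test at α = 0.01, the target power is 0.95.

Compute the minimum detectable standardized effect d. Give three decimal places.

Need Φ(δ − 2.326) = 0.95, so δ = 2.326 + 1.645 = 3.971.
δ = d·√n ⇒ d = δ/√n = 3.971/√280 = 0.2373.

d ≈ 0.237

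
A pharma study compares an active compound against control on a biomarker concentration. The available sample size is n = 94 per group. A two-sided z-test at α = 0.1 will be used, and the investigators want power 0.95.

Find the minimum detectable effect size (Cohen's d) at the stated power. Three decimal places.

d ≈ 0.480

Required noncentrality: δ = z_{0.05} + z_{0.05} = 1.645 + 1.645 = 3.290.
(The second rejection-region term Φ(−δ − z_{α/2}) is negligible and dropped.)
δ = d·√(n/2) ⇒ d = δ/√(n/2) = 3.290/√(94/2) = 0.4799.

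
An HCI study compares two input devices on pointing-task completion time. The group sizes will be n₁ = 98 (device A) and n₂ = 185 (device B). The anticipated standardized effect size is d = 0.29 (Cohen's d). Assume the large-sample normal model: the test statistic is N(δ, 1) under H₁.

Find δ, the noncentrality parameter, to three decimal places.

The noncentrality parameter scales effect size by the design's sample-size factor: δ = d / √(1/n₁ + 1/n₂) = 0.29 / √(1/98 + 1/185) = 2.3212

δ ≈ 2.321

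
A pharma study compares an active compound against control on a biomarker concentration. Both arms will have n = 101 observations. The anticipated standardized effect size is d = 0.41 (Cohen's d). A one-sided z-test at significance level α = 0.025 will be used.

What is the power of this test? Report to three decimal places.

Noncentrality parameter: δ = d·√(n/2) = 0.41 × √(101/2) = 2.9136
Critical value for a one-sided test at α = 0.025: z_α = 1.960.
Power = Φ(δ − 1.960) = Φ(0.954) = 0.8299.

Power ≈ 0.830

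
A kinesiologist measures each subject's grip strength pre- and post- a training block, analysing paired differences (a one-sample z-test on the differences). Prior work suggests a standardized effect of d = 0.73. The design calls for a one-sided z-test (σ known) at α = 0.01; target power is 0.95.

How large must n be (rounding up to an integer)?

Set Φ(δ − 2.326) = 0.95; then δ − 2.326 = Φ⁻¹(0.95) = 1.645, giving δ = 3.971.
δ = d·√n ⇒ n = (δ/d)² = (3.971 / 0.73)² = 29.59.
Rounding up, n = 30.

n = 30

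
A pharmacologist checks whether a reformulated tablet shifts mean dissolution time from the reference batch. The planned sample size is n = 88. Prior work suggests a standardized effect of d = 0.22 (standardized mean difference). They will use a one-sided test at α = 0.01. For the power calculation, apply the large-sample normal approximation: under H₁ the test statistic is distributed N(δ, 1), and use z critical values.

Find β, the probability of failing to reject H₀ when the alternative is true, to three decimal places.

β ≈ 0.604

Noncentrality parameter: δ = d·√n = 0.22 × √88 = 2.0638
Critical value for a one-sided test at α = 0.01: z_α = 2.326.
Power = P(Z > 2.326 − δ) = Φ(-0.263) = 0.3964.
Type II error: β = 1 − power = 1 − 0.3964 = 0.6036.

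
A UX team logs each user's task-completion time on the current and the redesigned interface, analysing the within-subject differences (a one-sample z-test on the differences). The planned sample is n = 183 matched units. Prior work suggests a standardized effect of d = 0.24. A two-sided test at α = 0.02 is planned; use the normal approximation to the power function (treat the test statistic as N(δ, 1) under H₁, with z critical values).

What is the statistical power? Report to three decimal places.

Noncentrality parameter: δ = d·√n = 0.24 × √183 = 3.2467
Two-sided α = 0.02 → critical value z_{0.01} = 2.326.
Power = Φ(δ − 2.326) + Φ(−δ − 2.326) = Φ(0.920) + Φ(-5.573) = 0.8213 + 0.0000 = 0.8213.

Power ≈ 0.821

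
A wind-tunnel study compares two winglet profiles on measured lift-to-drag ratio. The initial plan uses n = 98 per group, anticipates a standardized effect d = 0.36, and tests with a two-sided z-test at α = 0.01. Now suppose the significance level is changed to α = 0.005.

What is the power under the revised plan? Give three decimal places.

Power ≈ 0.387

δ = d·√(n/2) = 0.36 × √(98/2) = 2.5200 (unchanged). New critical value: z_{0.0025} = 2.807.
Revised power = Φ(δ − 2.807) + Φ(−δ − 2.807) = Φ(-0.287) + Φ(-5.327) = 0.3870 + 0.0000 = 0.3870.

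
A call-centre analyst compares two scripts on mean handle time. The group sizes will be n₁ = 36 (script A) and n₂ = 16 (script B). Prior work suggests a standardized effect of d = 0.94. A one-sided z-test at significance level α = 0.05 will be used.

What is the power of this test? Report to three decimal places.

Power ≈ 0.931

Noncentrality parameter: δ = d / √(1/n₁ + 1/n₂) = 0.94 / √(1/36 + 1/16) = 3.1285
Critical value for a one-sided test at α = 0.05: z_α = 1.645.
Power = P(Z > 1.645 − δ) = Φ(1.484) = 0.9310.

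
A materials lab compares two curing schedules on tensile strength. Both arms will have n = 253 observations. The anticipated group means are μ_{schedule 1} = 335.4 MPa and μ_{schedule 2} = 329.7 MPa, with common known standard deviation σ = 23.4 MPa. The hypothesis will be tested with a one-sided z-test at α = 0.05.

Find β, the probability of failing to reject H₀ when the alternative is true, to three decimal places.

Standardized effect: d = |μ_{schedule 1} − μ_{schedule 2}| / σ = |335.4 − 329.7| / 23.4 = 0.2436
Noncentrality parameter: δ = d·√(n/2) = 0.2436 × √(253/2) = 2.7397
Critical value for a one-sided test at α = 0.05: z_α = 1.645.
Power = Φ(δ − 1.645) = Φ(1.095) = 0.8632.
Type II error: β = 1 − power = 1 − 0.8632 = 0.1368.

β ≈ 0.137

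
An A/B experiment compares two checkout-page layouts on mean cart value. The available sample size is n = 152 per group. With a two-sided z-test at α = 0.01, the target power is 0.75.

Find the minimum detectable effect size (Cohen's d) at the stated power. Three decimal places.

d ≈ 0.373

Need Φ(δ − 2.576) = 0.75, so δ = 2.576 + 0.674 = 3.250.
(Lower-tail contribution to power is negligible for δ > 0.)
δ = d·√(n/2) ⇒ d = δ/√(n/2) = 3.250/√(152/2) = 0.3728.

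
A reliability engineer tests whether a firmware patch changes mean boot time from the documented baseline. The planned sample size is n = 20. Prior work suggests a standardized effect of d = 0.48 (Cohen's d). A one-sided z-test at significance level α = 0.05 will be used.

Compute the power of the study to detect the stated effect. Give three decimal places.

Power ≈ 0.692

Noncentrality parameter: δ = d·√n = 0.48 × √20 = 2.1466
Critical value for a one-sided test at α = 0.05: z_α = 1.645.
Power = P(Z > 1.645 − δ) = Φ(0.502) = 0.6921.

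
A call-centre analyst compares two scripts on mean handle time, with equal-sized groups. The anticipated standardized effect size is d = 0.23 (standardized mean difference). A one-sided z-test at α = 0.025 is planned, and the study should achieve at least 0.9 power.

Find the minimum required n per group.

For power 0.9 need Φ(δ − z_{0.025}) = 0.9, so δ = z_{0.025} + z_{0.10} = 1.960 + 1.282 = 3.242.
δ = d·√(n/2) ⇒ n = 2(δ/d)² = 2 × (3.242 / 0.23)² = 397.26.
Rounding up, n = 398 per group.

n = 398 per group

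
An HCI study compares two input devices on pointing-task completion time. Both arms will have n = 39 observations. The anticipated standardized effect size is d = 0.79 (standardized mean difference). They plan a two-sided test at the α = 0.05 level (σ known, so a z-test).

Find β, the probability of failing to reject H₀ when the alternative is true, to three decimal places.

β ≈ 0.063

Noncentrality parameter: δ = d·√(n/2) = 0.79 × √(39/2) = 3.4885
Two-sided α = 0.05 → critical value z_{0.025} = 1.960.
Power = Φ(δ − 1.960) + Φ(−δ − 1.960) = Φ(1.529) + Φ(-5.449) = 0.9368 + 0.0000 = 0.9368.
Type II error: β = 1 − power = 1 − 0.9368 = 0.0632.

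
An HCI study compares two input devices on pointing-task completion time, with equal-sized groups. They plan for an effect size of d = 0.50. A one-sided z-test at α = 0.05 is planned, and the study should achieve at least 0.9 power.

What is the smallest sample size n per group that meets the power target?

Set Φ(δ − 1.645) = 0.9; then δ − 1.645 = Φ⁻¹(0.9) = 1.282, giving δ = 2.926.
δ = d·√(n/2) ⇒ n = 2(δ/d)² = 2 × (2.926 / 0.50)² = 68.51.
Rounding up, n = 69 per group.

n = 69 per group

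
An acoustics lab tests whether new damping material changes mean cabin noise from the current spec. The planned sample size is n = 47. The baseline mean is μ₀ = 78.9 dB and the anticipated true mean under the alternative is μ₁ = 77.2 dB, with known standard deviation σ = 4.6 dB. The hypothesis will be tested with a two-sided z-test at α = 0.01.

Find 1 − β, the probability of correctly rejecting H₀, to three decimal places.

Standardized effect: d = |μ₁ − μ₀| / σ = |77.2 − 78.9| / 4.6 = 0.3696
Noncentrality parameter: δ = d·√n = 0.3696 × √47 = 2.5336
Critical value for a two-sided test at α = 0.01: z_{α/2} = 2.576.
Power = Φ(δ − 2.576) + Φ(−δ − 2.576) = Φ(-0.042) + Φ(-5.109) = 0.4832 + 0.0000 = 0.4832.

Power ≈ 0.483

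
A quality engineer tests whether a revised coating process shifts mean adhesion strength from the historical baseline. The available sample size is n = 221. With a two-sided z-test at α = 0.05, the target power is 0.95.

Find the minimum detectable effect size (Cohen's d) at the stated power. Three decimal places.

Need Φ(δ − 1.960) = 0.95, so δ = 1.960 + 1.645 = 3.605.
(Lower-tail contribution to power is negligible for δ > 0.)
δ = d·√n ⇒ d = δ/√n = 3.605/√221 = 0.2425.

d ≈ 0.242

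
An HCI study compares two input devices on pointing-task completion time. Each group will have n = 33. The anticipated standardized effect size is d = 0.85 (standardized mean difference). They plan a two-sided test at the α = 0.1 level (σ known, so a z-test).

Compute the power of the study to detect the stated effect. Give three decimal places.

Power ≈ 0.965

Noncentrality parameter: δ = d·√(n/2) = 0.85 × √(33/2) = 3.4527
Two-sided α = 0.1 → critical value z_{0.05} = 1.645.
Power = Φ(δ − 1.645) + Φ(−δ − 1.645) = Φ(1.808) + Φ(-5.098) = 0.9647 + 0.0000 = 0.9647.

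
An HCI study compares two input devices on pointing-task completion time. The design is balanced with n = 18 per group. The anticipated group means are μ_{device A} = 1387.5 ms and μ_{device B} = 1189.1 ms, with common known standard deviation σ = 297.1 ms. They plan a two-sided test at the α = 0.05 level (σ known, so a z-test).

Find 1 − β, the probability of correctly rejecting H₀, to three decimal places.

Standardized effect: d = |μ_{device A} − μ_{device B}| / σ = |1387.5 − 1189.1| / 297.1 = 0.6678
Noncentrality parameter: δ = d·√(n/2) = 0.6678 × √(18/2) = 2.0034
Critical value for a two-sided test at α = 0.05: z_{α/2} = 1.960.
Power = Φ(δ − 1.960) + Φ(−δ − 1.960) = Φ(0.043) + Φ(-3.963) = 0.5173 + 0.0000 = 0.5173.

Power ≈ 0.517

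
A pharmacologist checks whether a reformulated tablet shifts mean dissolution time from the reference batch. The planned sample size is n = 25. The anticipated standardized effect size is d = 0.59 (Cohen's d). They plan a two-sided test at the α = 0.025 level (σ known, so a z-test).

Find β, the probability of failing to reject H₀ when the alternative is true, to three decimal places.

Noncentrality parameter: δ = d·√n = 0.59 × √25 = 2.9500
Two-sided α = 0.025 → critical value z_{0.0125} = 2.241.
Power = Φ(δ − 2.241) + Φ(−δ − 2.241) = Φ(0.709) + Φ(-5.191) = 0.7607 + 0.0000 = 0.7607.
Type II error: β = 1 − power = 1 − 0.7607 = 0.2393.

β ≈ 0.239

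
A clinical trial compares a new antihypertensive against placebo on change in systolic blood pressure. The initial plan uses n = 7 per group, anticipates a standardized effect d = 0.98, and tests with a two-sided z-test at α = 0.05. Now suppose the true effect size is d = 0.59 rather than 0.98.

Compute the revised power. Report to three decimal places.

With d = 0.59: δ = d·√(n/2) = 0.59 × √(7/2) = 1.1038. Critical value z_{0.025} = 1.960.
Revised power = Φ(δ − 1.960) + Φ(−δ − 1.960) = Φ(-0.856) + Φ(-3.064) = 0.1960 + 0.0011 = 0.1970.

Power ≈ 0.197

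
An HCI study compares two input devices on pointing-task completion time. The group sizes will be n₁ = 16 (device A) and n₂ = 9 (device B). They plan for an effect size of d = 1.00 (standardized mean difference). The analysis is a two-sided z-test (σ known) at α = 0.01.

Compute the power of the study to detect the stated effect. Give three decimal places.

Power ≈ 0.430

Noncentrality parameter: δ = d / √(1/n₁ + 1/n₂) = 1.00 / √(1/16 + 1/9) = 2.4000
Critical value for a two-sided test at α = 0.01: z_{α/2} = 2.576.
Power = Φ(δ − 2.576) + Φ(−δ − 2.576) = Φ(-0.176) + Φ(-4.976) = 0.4302 + 0.0000 = 0.4302.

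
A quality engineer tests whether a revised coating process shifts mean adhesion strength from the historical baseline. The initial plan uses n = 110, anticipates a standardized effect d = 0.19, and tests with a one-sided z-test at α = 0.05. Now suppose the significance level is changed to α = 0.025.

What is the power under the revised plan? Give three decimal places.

Power ≈ 0.513

δ = d·√n = 0.19 × √110 = 1.9927 (unchanged). New critical value: z_{0.025} = 1.960.
Revised power = P(Z > 1.960 − δ) = Φ(0.033) = 0.5131.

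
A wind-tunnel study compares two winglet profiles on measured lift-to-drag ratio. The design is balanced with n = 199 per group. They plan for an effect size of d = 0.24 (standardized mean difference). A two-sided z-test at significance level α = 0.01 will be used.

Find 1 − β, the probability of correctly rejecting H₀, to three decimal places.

Noncentrality parameter: δ = d·√(n/2) = 0.24 × √(199/2) = 2.3940
Critical value for a two-sided test at α = 0.01: z_{α/2} = 2.576.
Power = Φ(δ − 2.576) + Φ(−δ − 2.576) = Φ(-0.182) + Φ(-4.970) = 0.4279 + 0.0000 = 0.4279.

Power ≈ 0.428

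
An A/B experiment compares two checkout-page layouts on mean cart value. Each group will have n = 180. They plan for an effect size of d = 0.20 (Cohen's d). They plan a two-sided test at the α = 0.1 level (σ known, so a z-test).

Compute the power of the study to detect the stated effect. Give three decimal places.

Noncentrality parameter: δ = d·√(n/2) = 0.20 × √(180/2) = 1.8974
Critical value for a two-sided test at α = 0.1: z_{α/2} = 1.645.
Power = Φ(δ − 1.645) + Φ(−δ − 1.645) = Φ(0.253) + Φ(-3.542) = 0.5997 + 0.0002 = 0.5999.

Power ≈ 0.600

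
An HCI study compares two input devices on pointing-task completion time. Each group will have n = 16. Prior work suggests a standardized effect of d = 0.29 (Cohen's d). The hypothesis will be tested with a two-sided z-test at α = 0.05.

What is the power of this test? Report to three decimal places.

Power ≈ 0.130

Noncentrality parameter: δ = d·√(n/2) = 0.29 × √(16/2) = 0.8202
Two-sided α = 0.05 → critical value z_{0.025} = 1.960.
Power = Φ(δ − 1.960) + Φ(−δ − 1.960) = Φ(-1.140) + Φ(-2.780) = 0.1272 + 0.0027 = 0.1299.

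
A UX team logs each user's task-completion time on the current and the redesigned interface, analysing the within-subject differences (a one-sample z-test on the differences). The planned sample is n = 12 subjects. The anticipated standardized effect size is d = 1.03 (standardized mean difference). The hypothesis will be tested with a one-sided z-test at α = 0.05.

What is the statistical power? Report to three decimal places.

Noncentrality parameter: δ = d·√n = 1.03 × √12 = 3.5680
Critical value for a one-sided test at α = 0.05: z_α = 1.645.
Power = P(Z > 1.645 − δ) = Φ(1.923) = 0.9728.

Power ≈ 0.973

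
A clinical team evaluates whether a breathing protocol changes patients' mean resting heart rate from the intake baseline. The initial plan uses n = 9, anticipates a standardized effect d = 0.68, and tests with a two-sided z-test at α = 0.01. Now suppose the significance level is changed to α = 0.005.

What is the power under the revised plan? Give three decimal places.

δ = d·√n = 0.68 × √9 = 2.0400 (unchanged). New critical value: z_{0.0025} = 2.807.
Revised power = Φ(δ − 2.807) + Φ(−δ − 2.807) = Φ(-0.767) + Φ(-4.847) = 0.2215 + 0.0000 = 0.2215.

Power ≈ 0.222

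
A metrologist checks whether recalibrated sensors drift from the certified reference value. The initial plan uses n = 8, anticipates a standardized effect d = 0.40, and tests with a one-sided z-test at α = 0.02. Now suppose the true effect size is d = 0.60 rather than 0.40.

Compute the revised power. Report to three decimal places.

With d = 0.60: δ = d·√n = 0.60 × √8 = 1.6971. Critical value z_{0.02} = 2.054.
Revised power = Φ(δ − 2.054) = Φ(-0.357) = 0.3607.

Power ≈ 0.361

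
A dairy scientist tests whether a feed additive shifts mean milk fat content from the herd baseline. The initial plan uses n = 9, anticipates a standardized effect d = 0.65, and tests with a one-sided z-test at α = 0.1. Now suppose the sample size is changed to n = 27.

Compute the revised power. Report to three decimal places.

With n = 27: δ = d·√n = 0.65 × √27 = 3.3775. Critical value z_{0.1} = 1.282.
Revised power = P(Z > 1.282 − δ) = Φ(2.096) = 0.9820.

Power ≈ 0.982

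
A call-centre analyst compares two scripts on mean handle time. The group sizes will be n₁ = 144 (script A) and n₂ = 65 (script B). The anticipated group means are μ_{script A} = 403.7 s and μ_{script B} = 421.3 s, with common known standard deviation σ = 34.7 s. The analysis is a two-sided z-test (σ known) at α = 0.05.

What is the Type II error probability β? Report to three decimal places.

Standardized effect: d = |μ_{script A} − μ_{script B}| / σ = |403.7 − 421.3| / 34.7 = 0.5072
Noncentrality parameter: δ = d / √(1/n₁ + 1/n₂) = 0.5072 / √(1/144 + 1/65) = 3.3943
Two-sided α = 0.05 → critical value z_{0.025} = 1.960.
Power = Φ(δ − 1.960) + Φ(−δ − 1.960) = Φ(1.434) + Φ(-5.354) = 0.9243 + 0.0000 = 0.9243.
Type II error: β = 1 − power = 1 − 0.9243 = 0.0757.

β ≈ 0.076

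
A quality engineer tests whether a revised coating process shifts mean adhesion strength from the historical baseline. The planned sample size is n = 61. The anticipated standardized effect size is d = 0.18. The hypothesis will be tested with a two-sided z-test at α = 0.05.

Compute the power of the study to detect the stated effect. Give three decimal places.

Power ≈ 0.290

Noncentrality parameter: δ = d·√n = 0.18 × √61 = 1.4058
Critical value for a two-sided test at α = 0.05: z_{α/2} = 1.960.
Power = Φ(δ − 1.960) + Φ(−δ − 1.960) = Φ(-0.554) + Φ(-3.366) = 0.2897 + 0.0004 = 0.2901.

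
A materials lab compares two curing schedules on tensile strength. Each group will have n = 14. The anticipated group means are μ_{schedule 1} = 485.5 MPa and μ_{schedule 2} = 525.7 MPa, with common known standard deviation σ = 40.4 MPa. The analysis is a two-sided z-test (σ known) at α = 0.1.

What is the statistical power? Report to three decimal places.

Standardized effect: d = |μ_{schedule 1} − μ_{schedule 2}| / σ = |485.5 − 525.7| / 40.4 = 0.9950
Noncentrality parameter: δ = d·√(n/2) = 0.9950 × √(14/2) = 2.6327
Critical value for a two-sided test at α = 0.1: z_{α/2} = 1.645.
Power = Φ(δ − 1.645) + Φ(−δ − 1.645) = Φ(0.988) + Φ(-4.278) = 0.8384 + 0.0000 = 0.8384.

Power ≈ 0.838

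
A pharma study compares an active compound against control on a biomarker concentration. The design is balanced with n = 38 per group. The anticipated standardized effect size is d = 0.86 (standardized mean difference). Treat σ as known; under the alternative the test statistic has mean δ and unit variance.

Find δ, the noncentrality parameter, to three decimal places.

δ = d·√(n/2) = 0.86 × √(38/2) = 3.7487

δ ≈ 3.749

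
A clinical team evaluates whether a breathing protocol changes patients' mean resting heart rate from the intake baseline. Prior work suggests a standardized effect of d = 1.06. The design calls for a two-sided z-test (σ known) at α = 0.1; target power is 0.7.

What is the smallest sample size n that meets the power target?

For power 0.7 need Φ(δ − z_{0.05}) = 0.7, so δ = z_{0.05} + z_{0.30} = 1.645 + 0.524 = 2.169.
(Ignoring the negligible lower-tail rejection probability gives the usual closed-form inversion.)
δ = d·√n ⇒ n = (δ/d)² = (2.169 / 1.06)² = 4.19.
Rounding up, n = 5.

n = 5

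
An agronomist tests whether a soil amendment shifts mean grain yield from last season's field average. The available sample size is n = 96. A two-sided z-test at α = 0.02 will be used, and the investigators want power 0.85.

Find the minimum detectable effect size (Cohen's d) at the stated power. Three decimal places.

Need Φ(δ − 2.326) = 0.85, so δ = 2.326 + 1.036 = 3.363.
(Lower-tail contribution to power is negligible for δ > 0.)
δ = d·√n ⇒ d = δ/√n = 3.363/√96 = 0.3432.

d ≈ 0.343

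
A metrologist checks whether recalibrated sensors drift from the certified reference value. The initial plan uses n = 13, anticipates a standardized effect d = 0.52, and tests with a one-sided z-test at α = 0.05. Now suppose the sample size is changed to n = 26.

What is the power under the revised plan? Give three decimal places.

Power ≈ 0.843

With n = 26: δ = d·√n = 0.52 × √26 = 2.6515. Critical value z_{0.05} = 1.645.
Revised power = Φ(δ − 1.645) = Φ(1.007) = 0.8429.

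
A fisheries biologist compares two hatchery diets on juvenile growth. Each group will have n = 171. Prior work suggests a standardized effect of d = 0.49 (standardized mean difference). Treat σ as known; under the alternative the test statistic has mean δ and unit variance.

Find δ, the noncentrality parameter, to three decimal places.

δ ≈ 4.531

δ = d·√(n/2) = 0.49 × √(171/2) = 4.5308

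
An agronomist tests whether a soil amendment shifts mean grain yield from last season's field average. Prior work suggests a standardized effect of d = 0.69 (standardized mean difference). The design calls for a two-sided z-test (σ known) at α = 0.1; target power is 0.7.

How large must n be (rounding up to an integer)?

Set Φ(δ − 1.645) = 0.7; then δ − 1.645 = Φ⁻¹(0.7) = 0.524, giving δ = 2.169.
(Ignoring the negligible lower-tail rejection probability gives the usual closed-form inversion.)
δ = d·√n ⇒ n = (δ/d)² = (2.169 / 0.69)² = 9.88.
Rounding up, n = 10.

n = 10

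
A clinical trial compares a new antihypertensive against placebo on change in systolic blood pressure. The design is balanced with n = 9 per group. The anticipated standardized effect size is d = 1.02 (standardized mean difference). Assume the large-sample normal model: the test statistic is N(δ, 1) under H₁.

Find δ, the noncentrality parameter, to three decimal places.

δ ≈ 2.164

δ = d·√(n/2) = 1.02 × √(9/2) = 2.1637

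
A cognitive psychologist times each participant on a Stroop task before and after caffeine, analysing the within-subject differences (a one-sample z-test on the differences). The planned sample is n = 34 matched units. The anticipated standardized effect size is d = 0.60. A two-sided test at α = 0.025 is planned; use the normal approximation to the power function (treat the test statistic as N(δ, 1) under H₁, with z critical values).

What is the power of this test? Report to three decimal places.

Power ≈ 0.896

Noncentrality parameter: λ = d·√n = 0.60 × √34 = 3.4986
Two-sided α = 0.025 → critical value z_{0.0125} = 2.241.
Power = Φ(λ − 2.241) + Φ(−λ − 2.241) = Φ(1.257) + Φ(-5.740) = 0.8957 + 0.0000 = 0.8957.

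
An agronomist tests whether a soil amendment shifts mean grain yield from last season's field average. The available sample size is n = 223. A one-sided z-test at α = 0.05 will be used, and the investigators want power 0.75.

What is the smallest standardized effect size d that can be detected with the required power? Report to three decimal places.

d ≈ 0.155

Required noncentrality: δ = z_{0.05} + z_{0.25} = 1.645 + 0.674 = 2.319.
δ = d·√n ⇒ d = δ/√n = 2.319/√223 = 0.1553.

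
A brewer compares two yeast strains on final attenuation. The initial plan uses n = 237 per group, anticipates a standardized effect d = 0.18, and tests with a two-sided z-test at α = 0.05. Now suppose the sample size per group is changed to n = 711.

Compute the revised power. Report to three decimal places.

Power ≈ 0.924

With n = 711 per group: δ = d·√(n/2) = 0.18 × √(711/2) = 3.3938. Critical value z_{0.025} = 1.960.
Revised power = Φ(δ − 1.960) + Φ(−δ − 1.960) = Φ(1.434) + Φ(-5.354) = 0.9242 + 0.0000 = 0.9242.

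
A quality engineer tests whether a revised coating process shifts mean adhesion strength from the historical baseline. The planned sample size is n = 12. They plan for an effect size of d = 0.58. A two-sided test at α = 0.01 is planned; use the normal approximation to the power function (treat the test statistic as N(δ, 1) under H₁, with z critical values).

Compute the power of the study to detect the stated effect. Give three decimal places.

Power ≈ 0.285

Noncentrality parameter: λ = d·√n = 0.58 × √12 = 2.0092
Two-sided α = 0.01 → critical value z_{0.005} = 2.576.
Power = Φ(λ − 2.576) + Φ(−λ − 2.576) = Φ(-0.567) + Φ(-4.585) = 0.2855 + 0.0000 = 0.2855.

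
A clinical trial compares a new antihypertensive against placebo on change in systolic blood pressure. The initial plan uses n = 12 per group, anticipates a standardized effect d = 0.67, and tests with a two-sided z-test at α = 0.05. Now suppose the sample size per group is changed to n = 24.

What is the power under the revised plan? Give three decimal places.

With n = 24 per group: δ = d·√(n/2) = 0.67 × √(24/2) = 2.3209. Critical value z_{0.025} = 1.960.
Revised power = Φ(δ − 1.960) + Φ(−δ − 1.960) = Φ(0.361) + Φ(-4.281) = 0.6409 + 0.0000 = 0.6410.

Power ≈ 0.641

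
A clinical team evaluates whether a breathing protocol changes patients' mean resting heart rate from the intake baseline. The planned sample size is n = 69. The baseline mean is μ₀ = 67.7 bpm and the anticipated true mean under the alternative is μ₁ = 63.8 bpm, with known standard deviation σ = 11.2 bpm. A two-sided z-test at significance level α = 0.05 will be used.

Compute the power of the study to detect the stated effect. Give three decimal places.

Power ≈ 0.824

Standardized effect: d = |μ₁ − μ₀| / σ = |63.8 − 67.7| / 11.2 = 0.3482
Noncentrality parameter: δ = d·√n = 0.3482 × √69 = 2.8925
Two-sided α = 0.05 → critical value z_{0.025} = 1.960.
Power = Φ(δ − 1.960) + Φ(−δ − 1.960) = Φ(0.933) + Φ(-4.852) = 0.8245 + 0.0000 = 0.8245.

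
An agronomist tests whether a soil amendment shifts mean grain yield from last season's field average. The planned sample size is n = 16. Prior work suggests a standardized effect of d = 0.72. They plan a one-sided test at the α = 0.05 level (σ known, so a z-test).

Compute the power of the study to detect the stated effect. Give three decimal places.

Power ≈ 0.892

Noncentrality parameter: δ = d·√n = 0.72 × √16 = 2.8800
Critical value for a one-sided test at α = 0.05: z_α = 1.645.
Power = Φ(δ − 1.645) = Φ(1.235) = 0.8916.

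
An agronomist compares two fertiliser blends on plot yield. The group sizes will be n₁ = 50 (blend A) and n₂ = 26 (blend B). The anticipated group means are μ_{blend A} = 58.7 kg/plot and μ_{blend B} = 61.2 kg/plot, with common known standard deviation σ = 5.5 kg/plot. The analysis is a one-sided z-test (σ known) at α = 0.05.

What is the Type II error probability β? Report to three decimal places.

β ≈ 0.407

Standardized effect: d = |μ_{blend A} − μ_{blend B}| / σ = |58.7 − 61.2| / 5.5 = 0.4545
Noncentrality parameter: δ = d / √(1/n₁ + 1/n₂) = 0.4545 / √(1/50 + 1/26) = 1.8799
One-sided α = 0.05 → critical value z_{0.05} = 1.645.
Power = P(Z > 1.645 − δ) = Φ(0.235) = 0.5929.
Type II error: β = 1 − power = 1 − 0.5929 = 0.4071.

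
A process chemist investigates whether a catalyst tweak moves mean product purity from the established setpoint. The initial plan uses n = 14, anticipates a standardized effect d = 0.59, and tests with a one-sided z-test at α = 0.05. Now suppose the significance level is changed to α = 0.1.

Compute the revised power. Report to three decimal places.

δ = d·√n = 0.59 × √14 = 2.2076 (unchanged). New critical value: z_{0.1} = 1.282.
Revised power = Φ(δ − 1.282) = Φ(0.926) = 0.8228.

Power ≈ 0.823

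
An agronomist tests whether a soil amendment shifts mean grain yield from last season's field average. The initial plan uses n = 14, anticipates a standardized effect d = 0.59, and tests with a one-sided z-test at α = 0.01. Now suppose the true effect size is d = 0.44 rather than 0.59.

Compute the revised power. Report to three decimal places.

With d = 0.44: δ = d·√n = 0.44 × √14 = 1.6463. Critical value z_{0.01} = 2.326.
Revised power = Φ(δ − 2.326) = Φ(-0.680) = 0.2482.

Power ≈ 0.248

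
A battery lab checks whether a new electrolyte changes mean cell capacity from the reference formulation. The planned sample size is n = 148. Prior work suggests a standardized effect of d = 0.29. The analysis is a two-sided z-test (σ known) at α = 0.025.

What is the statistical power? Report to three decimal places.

Noncentrality parameter: δ = d·√n = 0.29 × √148 = 3.5280
Two-sided α = 0.025 → critical value z_{0.0125} = 2.241.
Power = Φ(δ − 2.241) + Φ(−δ − 2.241) = Φ(1.287) + Φ(-5.769) = 0.9009 + 0.0000 = 0.9009.

Power ≈ 0.901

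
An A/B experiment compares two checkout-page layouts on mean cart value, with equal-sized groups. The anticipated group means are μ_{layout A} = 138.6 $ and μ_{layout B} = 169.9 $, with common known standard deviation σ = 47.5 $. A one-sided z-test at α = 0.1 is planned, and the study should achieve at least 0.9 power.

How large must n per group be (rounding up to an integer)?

n = 31 per group

Standardized effect: d = |μ_{layout A} − μ_{layout B}| / σ = |138.6 − 169.9| / 47.5 = 0.6589
Set Φ(δ − 1.282) = 0.9; then δ − 1.282 = Φ⁻¹(0.9) = 1.282, giving δ = 2.563.
δ = d·√(n/2) ⇒ n = 2(δ/d)² = 2 × (2.563 / 0.6589)² = 30.26.
Round up to the next whole unit.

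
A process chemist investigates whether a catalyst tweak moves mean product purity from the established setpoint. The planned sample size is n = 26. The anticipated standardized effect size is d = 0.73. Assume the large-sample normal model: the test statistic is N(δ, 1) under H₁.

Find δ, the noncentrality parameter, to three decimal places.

δ ≈ 3.722

δ = d·√n = 0.73 × √26 = 3.7223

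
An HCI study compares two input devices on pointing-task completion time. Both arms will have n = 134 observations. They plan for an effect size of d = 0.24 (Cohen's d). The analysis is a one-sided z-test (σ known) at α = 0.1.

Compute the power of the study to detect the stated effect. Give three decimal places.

Power ≈ 0.753

Noncentrality parameter: δ = d·√(n/2) = 0.24 × √(134/2) = 1.9645
One-sided α = 0.1 → critical value z_{0.1} = 1.282.
Power = P(Z > 1.282 − δ) = Φ(0.683) = 0.7527.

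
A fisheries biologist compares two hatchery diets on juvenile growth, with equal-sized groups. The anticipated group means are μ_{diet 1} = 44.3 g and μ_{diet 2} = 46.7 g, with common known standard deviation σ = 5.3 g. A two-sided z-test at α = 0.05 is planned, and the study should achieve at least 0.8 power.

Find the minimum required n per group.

n = 77 per group

Standardized effect: d = |μ_{diet 1} − μ_{diet 2}| / σ = |44.3 − 46.7| / 5.3 = 0.4528
Set Φ(δ − 1.960) = 0.8; then δ − 1.960 = Φ⁻¹(0.8) = 0.842, giving δ = 2.802.
(Ignoring the negligible lower-tail rejection probability gives the usual closed-form inversion.)
δ = d·√(n/2) ⇒ n = 2(δ/d)² = 2 × (2.802 / 0.4528)² = 76.55.
Round up to the next whole unit.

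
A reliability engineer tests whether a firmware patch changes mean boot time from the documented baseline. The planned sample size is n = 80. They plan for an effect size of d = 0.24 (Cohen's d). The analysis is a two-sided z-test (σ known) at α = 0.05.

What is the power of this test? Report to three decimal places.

Power ≈ 0.574

Noncentrality parameter: δ = d·√n = 0.24 × √80 = 2.1466
Critical value for a two-sided test at α = 0.05: z_{α/2} = 1.960.
Power = Φ(δ − 1.960) + Φ(−δ − 1.960) = Φ(0.187) + Φ(-4.107) = 0.5740 + 0.0000 = 0.5741.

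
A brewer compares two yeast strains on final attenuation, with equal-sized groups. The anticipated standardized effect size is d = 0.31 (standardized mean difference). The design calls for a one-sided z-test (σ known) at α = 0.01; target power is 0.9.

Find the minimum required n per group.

n = 271 per group

Set Φ(δ − 2.326) = 0.9; then δ − 2.326 = Φ⁻¹(0.9) = 1.282, giving δ = 3.608.
δ = d·√(n/2) ⇒ n = 2(δ/d)² = 2 × (3.608 / 0.31)² = 270.90.
Round up to the next whole unit.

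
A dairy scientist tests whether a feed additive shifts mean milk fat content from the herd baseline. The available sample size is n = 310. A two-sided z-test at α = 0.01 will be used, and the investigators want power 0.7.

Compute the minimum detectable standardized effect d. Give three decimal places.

Required noncentrality: δ = z_{0.005} + z_{0.30} = 2.576 + 0.524 = 3.100.
(Lower-tail contribution to power is negligible for δ > 0.)
δ = d·√n ⇒ d = δ/√n = 3.100/√310 = 0.1761.

d ≈ 0.176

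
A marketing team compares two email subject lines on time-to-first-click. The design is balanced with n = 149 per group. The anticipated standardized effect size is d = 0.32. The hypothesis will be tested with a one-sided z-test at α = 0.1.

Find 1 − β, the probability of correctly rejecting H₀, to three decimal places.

Power ≈ 0.931

Noncentrality parameter: δ = d·√(n/2) = 0.32 × √(149/2) = 2.7620
One-sided α = 0.1 → critical value z_{0.1} = 1.282.
Power = Φ(δ − 1.282) = Φ(1.480) = 0.9306.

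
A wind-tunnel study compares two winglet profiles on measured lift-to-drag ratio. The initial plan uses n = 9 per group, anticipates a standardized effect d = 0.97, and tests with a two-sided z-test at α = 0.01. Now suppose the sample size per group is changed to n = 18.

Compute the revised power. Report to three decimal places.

With n = 18 per group: δ = d·√(n/2) = 0.97 × √(18/2) = 2.9100. Critical value z_{0.005} = 2.576.
Revised power = Φ(δ − 2.576) + Φ(−δ − 2.576) = Φ(0.334) + Φ(-5.486) = 0.6309 + 0.0000 = 0.6309.

Power ≈ 0.631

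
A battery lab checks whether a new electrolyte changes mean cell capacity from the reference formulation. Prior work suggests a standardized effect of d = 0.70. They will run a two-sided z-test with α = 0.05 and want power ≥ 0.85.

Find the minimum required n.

Set Φ(δ − 1.960) = 0.85; then δ − 1.960 = Φ⁻¹(0.85) = 1.036, giving δ = 2.996.
(Ignoring the negligible lower-tail rejection probability gives the usual closed-form inversion.)
δ = d·√n ⇒ n = (δ/d)² = (2.996 / 0.70)² = 18.32.
Round up to the next whole unit.

n = 19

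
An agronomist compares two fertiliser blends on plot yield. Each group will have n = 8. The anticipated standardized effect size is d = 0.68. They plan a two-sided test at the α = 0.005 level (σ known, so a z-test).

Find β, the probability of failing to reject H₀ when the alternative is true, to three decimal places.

β ≈ 0.926

Noncentrality parameter: λ = d·√(n/2) = 0.68 × √(8/2) = 1.3600
Critical value for a two-sided test at α = 0.005: z_{α/2} = 2.807.
Power = Φ(λ − 2.807) + Φ(−λ − 2.807) = Φ(-1.447) + Φ(-4.167) = 0.0739 + 0.0000 = 0.0740.
Type II error: β = 1 − power = 1 − 0.0740 = 0.9260.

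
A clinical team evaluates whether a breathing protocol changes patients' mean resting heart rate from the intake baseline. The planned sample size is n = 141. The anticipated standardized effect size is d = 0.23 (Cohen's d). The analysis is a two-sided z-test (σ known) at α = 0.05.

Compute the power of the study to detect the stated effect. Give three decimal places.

Power ≈ 0.780

Noncentrality parameter: δ = d·√n = 0.23 × √141 = 2.7311
Critical value for a two-sided test at α = 0.05: z_{α/2} = 1.960.
Power = Φ(δ − 1.960) + Φ(−δ − 1.960) = Φ(0.771) + Φ(-4.691) = 0.7797 + 0.0000 = 0.7797.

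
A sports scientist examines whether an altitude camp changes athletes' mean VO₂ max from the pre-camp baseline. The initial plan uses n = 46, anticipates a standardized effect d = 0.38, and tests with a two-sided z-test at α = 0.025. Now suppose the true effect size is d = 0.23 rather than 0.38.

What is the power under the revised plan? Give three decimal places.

Power ≈ 0.248

With d = 0.23: δ = d·√n = 0.23 × √46 = 1.5599. Critical value z_{0.0125} = 2.241.
Revised power = Φ(δ − 2.241) + Φ(−δ − 2.241) = Φ(-0.681) + Φ(-3.801) = 0.2478 + 0.0001 = 0.2479.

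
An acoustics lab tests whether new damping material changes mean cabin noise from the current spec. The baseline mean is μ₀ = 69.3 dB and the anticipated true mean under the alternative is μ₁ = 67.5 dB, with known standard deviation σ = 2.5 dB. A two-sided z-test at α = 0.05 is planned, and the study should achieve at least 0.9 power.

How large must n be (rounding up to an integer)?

n = 21

Standardized effect: d = |μ₁ − μ₀| / σ = |67.5 − 69.3| / 2.5 = 0.7200
For power 0.9 need Φ(δ − z_{0.025}) = 0.9, so δ = z_{0.025} + z_{0.10} = 1.960 + 1.282 = 3.242.
(For δ > 0 the lower-tail rejection region contributes negligibly to power, so the one-term inversion is standard.)
δ = d·√n ⇒ n = (δ/d)² = (3.242 / 0.7200)² = 20.27.
Rounding up, n = 21.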